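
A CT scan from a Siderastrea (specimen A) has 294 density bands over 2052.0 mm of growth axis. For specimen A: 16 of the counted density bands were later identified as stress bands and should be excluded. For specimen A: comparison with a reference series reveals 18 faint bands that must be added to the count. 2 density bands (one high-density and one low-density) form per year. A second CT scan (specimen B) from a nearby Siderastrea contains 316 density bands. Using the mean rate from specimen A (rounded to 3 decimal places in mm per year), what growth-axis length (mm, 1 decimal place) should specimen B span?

2190.7 mm

Specimen A: true density band count = 294 − 16 + 18 = 296.
Specimen A: with 2 density bands per year, 296 / 2 = 148 years.
A: 2052.0 mm over 148 years gives 2052.0 / 148 ≈ 13.865 mm/year.
Specimen B: 316 density bands at 2 per year is 316 / 2 = 158 years. B's length ≈ 13.865 × 158 = 2190.7 mm.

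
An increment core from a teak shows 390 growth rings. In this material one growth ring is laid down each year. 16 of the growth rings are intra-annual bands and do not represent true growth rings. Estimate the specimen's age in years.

Correcting the raw count gives 390 − 16 = 374 true growth rings.
One growth ring per year makes the duration 374 years.

374 years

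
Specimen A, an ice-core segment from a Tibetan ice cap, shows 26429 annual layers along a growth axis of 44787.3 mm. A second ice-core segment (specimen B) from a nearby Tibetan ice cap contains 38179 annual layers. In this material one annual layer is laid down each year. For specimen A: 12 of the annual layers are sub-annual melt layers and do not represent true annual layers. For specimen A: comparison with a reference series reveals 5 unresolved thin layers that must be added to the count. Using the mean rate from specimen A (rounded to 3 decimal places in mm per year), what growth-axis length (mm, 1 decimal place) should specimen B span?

Specimen A: adjusted count: 26429 − 12 + 5 = 26422 annual layers.
A: Mean rate = 44787.3 mm / 26422 years ≈ 1.695 mm per year.
Length of B = 1.695 × 38179 = 64713.4 mm.

64713.4 mm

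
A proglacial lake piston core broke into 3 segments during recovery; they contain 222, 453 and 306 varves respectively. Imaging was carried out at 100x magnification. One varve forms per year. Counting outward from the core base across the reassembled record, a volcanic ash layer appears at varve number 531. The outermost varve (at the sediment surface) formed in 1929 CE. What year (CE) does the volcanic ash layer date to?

Total varves = 222 + 453 + 306 = 981.
Between varve 531 and the sediment surface there are 981 − 531 = 450 varves.
The varve at the sediment surface is 1929 CE, so the volcanic ash layer dates to 1929 − 450 = 1479 CE.

1479 CE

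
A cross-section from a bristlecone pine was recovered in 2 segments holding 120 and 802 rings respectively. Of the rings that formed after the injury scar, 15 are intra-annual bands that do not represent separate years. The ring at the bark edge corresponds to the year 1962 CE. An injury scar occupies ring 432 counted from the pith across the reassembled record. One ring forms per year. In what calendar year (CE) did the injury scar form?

Total rings = 120 + 802 = 922.
922 − 432 = 490 rings lie beyond the injury scar toward the bark edge.
Removing the 15 false rings leaves 490 − 15 = 475 true rings beyond the injury scar.
Counting back 475 years from 1962 CE places the injury scar in 1962 − 475 = 1487 CE.

1487 CE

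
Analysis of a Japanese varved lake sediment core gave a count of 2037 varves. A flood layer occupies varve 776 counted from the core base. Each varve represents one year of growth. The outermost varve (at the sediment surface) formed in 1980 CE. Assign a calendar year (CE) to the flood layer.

719 CE

The flood layer sits at varve 776 from the core base, so 2037 − 776 = 1261 varves formed after it.
1980 − 1261 = 719 CE.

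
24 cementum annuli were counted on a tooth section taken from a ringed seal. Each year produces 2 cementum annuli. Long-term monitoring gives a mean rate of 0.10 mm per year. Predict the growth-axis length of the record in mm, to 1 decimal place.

Dividing by 2 cementum annuli per year: 24 / 2 = 12 years.
Length ≈ 0.10 × 12 = 1.2 mm.

1.2 mm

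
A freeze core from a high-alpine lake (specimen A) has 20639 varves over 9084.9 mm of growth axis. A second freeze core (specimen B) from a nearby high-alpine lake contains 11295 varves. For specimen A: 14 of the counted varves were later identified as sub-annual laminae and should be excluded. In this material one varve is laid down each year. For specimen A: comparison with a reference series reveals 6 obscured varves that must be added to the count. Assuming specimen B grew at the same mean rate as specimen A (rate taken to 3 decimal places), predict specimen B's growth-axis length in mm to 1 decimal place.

4969.8 mm

Specimen A: correcting the raw count gives 20639 − 14 + 6 = 20631 true varves.
A: Extension rate ≈ 9084.9 / 20631 = 0.440 mm/yr.
For B, 0.440 mm/year × 11295 years = 4969.8 mm.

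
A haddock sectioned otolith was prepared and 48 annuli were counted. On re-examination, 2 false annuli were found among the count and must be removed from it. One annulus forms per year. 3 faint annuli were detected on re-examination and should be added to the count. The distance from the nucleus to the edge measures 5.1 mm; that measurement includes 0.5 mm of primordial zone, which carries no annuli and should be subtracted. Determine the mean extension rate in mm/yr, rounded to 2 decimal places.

Correcting the raw count gives 48 − 2 + 3 = 49 true annuli.
The growth record spans 5.1 − 0.5 = 4.6 mm.
Extension rate ≈ 4.6 / 49 = 0.09 mm/yr.

0.09 mm/yr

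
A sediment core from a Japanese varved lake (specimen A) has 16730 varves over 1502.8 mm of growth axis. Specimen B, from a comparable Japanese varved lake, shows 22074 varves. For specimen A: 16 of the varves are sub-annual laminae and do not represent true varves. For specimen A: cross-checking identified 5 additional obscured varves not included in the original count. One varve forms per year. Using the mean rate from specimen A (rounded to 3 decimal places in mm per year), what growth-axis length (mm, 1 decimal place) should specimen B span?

Specimen A: true varve count = 16730 − 16 + 5 = 16719.
A: Extension rate ≈ 1502.8 / 16719 = 0.090 mm/year.
For B, 0.090 mm/year × 22074 years = 1986.7 mm.

1986.7 mm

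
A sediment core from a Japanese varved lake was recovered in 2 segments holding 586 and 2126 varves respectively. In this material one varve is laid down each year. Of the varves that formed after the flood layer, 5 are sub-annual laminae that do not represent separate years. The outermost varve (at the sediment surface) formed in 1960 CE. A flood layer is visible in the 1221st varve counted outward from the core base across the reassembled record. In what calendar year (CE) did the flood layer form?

474 CE

Total varves = 586 + 2126 = 2712.
2712 − 1221 = 1491 varves lie beyond the flood layer toward the sediment surface.
1491 − 5 false = 1486 true varves after the flood layer.
The varve at the sediment surface is 1960 CE, so the flood layer dates to 1960 − 1486 = 474 CE.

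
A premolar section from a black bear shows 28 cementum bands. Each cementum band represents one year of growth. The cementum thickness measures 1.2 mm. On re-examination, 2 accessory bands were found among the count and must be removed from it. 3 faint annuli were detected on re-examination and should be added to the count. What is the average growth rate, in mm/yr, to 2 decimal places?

0.04 mm/yr

After corrections the count is 28 − 2 + 3 = 29 cementum bands.
Extension rate ≈ 1.2 / 29 = 0.04 mm/yr.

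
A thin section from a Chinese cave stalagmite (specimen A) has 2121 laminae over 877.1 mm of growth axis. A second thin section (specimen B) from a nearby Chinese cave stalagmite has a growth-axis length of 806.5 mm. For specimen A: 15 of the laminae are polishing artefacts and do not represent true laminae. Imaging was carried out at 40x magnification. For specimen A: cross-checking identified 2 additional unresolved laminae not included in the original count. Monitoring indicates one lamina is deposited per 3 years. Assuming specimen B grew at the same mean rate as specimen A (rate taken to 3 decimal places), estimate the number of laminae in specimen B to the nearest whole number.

Specimen A: adjusted count: 2121 − 15 + 2 = 2108 laminae.
Specimen A: multiplying by 3 years per lamina: 2108 × 3 = 6324 years.
A: Mean rate = 877.1 mm / 6324 years ≈ 0.139 mm/yr.
B spans 806.5 / 0.139 = 5802.16 years; at 3 years per lamina that is 5802.16 / 3 ≈ 1934 laminae.

1934 laminae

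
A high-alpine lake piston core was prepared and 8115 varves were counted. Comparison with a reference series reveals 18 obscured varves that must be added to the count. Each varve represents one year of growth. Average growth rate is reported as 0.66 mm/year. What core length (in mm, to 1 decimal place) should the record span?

After corrections the count is 8115 + 18 = 8133 varves.
Length ≈ 0.66 × 8133 = 5367.8 mm.

5367.8 mm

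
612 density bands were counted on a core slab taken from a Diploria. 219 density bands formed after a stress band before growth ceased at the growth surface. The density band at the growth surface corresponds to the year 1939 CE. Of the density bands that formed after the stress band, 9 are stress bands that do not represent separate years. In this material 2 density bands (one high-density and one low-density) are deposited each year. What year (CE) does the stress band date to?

There are 219 density bands younger than the stress band.
Excluding 9 false density bands: 219 − 9 = 210.
210 density bands at 2 per year is 210 / 2 = 105 years.
Counting back 105 years from 1939 CE places the stress band in 1939 − 105 = 1834 CE.

1834 CE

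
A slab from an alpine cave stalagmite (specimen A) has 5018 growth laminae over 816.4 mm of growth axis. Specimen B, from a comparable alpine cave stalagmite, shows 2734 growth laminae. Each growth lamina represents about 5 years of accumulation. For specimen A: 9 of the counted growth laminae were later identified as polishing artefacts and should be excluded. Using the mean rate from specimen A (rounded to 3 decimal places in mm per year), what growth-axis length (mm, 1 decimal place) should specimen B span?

Specimen A: correcting the raw count gives 5018 − 9 = 5009 true growth laminae.
Specimen A: at 5 years per growth lamina, 5009 × 5 = 25045 years.
A: 816.4 mm over 25045 years gives 816.4 / 25045 ≈ 0.033 mm/year.
Specimen B: 2734 growth laminae at 5 years each span 2734 × 5 = 13670 years. For B, 0.033 mm/year × 13670 years = 451.1 mm.

451.1 mm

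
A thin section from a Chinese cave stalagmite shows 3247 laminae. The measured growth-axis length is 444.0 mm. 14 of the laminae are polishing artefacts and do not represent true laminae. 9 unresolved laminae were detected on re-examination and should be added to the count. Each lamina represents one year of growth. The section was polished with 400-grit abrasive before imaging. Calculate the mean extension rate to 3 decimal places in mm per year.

0.137 mm per year

After corrections the count is 3247 − 14 + 9 = 3242 laminae.
444.0 mm over 3242 years gives 444.0 / 3242 ≈ 0.137 mm per year.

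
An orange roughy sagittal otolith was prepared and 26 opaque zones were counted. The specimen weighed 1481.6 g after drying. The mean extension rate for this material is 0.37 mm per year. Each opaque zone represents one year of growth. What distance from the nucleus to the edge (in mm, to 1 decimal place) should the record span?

9.6 mm

26 years of growth are recorded.
26 years at 0.37 mm/year gives 0.37 × 26 = 9.6 mm.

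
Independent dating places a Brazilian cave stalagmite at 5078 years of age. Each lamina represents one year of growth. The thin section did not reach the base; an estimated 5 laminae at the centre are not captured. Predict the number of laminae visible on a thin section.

5073 laminae

Expected laminae over 5078 years: 5078.
Less the 5 uncaptured laminae: 5078 − 5 = 5073.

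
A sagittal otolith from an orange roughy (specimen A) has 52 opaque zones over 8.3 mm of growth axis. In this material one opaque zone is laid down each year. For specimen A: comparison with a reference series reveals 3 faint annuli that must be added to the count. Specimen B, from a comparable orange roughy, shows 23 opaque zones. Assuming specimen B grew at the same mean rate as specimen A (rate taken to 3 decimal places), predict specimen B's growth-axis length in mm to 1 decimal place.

3.5 mm

Specimen A: adjusted count: 52 + 3 = 55 opaque zones.
A: Extension rate ≈ 8.3 / 55 = 0.151 mm/yr.
Length of B = 0.151 × 23 = 3.5 mm.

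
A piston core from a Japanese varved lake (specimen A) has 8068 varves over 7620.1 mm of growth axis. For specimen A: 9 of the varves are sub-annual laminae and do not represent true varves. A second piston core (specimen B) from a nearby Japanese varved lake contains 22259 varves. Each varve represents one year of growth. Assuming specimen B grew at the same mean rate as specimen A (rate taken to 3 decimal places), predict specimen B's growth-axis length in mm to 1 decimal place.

Specimen A: adjusted count: 8068 − 9 = 8059 varves.
A: Mean rate = 7620.1 mm / 8059 years ≈ 0.946 mm per year.
For B, 0.946 mm/year × 22259 years = 21057.0 mm.

21057.0 mm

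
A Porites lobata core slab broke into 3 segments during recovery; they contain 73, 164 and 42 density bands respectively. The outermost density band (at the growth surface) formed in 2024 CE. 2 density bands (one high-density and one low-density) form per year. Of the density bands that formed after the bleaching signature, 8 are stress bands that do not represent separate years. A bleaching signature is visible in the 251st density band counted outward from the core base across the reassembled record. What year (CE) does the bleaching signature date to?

2014 CE

Total density bands = 73 + 164 + 42 = 279.
279 − 251 = 28 density bands lie beyond the bleaching signature toward the growth surface.
Removing the 8 false density bands leaves 28 − 8 = 20 true density bands beyond the bleaching signature.
20 density bands at 2 per year is 20 / 2 = 10 years.
The density band at the growth surface is 2024 CE, so the bleaching signature dates to 2024 − 10 = 2014 CE.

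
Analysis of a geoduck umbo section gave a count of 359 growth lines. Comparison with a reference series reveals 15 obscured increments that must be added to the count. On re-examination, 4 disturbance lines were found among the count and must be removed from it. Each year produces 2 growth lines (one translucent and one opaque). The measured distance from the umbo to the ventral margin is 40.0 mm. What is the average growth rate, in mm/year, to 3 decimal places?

Adjusted count: 359 − 4 + 15 = 370 growth lines.
Dividing by 2 growth lines per year: 370 / 2 = 185 years.
40.0 mm over 185 years gives 40.0 / 185 ≈ 0.216 mm/year.

0.216 mm/year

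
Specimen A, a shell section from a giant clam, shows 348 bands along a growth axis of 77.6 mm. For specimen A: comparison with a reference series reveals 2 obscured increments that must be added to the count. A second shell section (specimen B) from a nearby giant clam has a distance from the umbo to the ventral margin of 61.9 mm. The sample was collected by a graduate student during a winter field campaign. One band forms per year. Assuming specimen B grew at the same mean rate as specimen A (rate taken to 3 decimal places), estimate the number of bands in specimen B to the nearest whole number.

279 bands

Specimen A: true band count = 348 + 2 = 350.
A: 77.6 mm over 350 years gives 77.6 / 350 ≈ 0.222 mm/yr.
B spans 61.9 / 0.222 = 278.83 years ≈ 279 bands.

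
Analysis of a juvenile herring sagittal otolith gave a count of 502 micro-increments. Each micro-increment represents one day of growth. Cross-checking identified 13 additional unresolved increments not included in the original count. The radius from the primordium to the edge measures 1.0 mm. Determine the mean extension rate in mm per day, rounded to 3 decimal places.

True micro-increment count = 502 + 13 = 515.
Extension rate ≈ 1.0 / 515 = 0.002 mm per day.

0.002 mm per day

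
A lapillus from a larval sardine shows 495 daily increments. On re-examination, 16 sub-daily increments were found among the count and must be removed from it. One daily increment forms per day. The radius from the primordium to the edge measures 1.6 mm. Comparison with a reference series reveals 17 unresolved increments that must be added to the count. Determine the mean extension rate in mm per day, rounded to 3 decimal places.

0.003 mm per day

True daily increment count = 495 − 16 + 17 = 496.
Mean rate = 1.6 mm / 496 days ≈ 0.003 mm per day.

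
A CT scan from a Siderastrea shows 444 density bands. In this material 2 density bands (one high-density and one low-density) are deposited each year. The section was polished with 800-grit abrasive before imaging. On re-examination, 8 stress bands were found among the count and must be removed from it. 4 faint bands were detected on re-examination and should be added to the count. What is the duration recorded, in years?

Adjusted count: 444 − 8 + 4 = 440 density bands.
With 2 density bands per year, 440 / 2 = 220 years.

220 years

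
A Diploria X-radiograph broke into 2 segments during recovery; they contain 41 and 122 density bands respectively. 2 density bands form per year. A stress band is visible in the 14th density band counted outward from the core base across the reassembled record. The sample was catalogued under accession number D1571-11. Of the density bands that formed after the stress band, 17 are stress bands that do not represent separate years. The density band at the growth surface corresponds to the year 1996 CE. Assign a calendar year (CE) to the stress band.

Total density bands = 41 + 122 = 163.
The stress band sits at density band 14 from the core base, so 163 − 14 = 149 density bands formed after it.
Excluding 17 false density bands: 149 − 17 = 132.
Dividing by 2 density bands per year: 132 / 2 = 66 years.
1996 − 66 = 1930 CE.

1930 CE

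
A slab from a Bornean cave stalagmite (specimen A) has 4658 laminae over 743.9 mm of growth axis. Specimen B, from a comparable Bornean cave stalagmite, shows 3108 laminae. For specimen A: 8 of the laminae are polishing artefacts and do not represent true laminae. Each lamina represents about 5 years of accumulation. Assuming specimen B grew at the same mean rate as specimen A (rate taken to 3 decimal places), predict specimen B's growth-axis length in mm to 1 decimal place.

Specimen A: true lamina count = 4658 − 8 = 4650.
Specimen A: multiplying by 5 years per lamina: 4650 × 5 = 23250 years.
A: Extension rate ≈ 743.9 / 23250 = 0.032 mm per year.
Specimen B: at 5 years per lamina, 3108 × 5 = 15540 years. Length of B = 0.032 × 15540 = 497.3 mm.

497.3 mm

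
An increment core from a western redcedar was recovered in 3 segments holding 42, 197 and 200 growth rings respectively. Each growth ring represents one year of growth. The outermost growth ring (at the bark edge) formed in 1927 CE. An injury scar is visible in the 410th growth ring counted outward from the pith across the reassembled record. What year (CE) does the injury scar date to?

Total growth rings = 42 + 197 + 200 = 439.
Between growth ring 410 and the bark edge there are 439 − 410 = 29 growth rings.
1927 − 29 = 1898 CE.

1898 CE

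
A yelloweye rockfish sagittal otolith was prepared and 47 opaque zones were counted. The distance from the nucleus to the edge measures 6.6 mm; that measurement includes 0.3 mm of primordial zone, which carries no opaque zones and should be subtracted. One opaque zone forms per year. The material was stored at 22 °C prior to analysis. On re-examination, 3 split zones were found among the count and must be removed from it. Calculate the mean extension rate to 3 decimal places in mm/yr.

Correcting the raw count gives 47 − 3 = 44 true opaque zones.
The growth record spans 6.6 − 0.3 = 6.3 mm.
Extension rate ≈ 6.3 / 44 = 0.143 mm/yr.

0.143 mm/yr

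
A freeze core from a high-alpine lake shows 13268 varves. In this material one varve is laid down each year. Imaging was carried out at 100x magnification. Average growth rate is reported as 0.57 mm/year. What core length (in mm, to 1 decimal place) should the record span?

The record spans 13268 years at 0.57 mm per year.
Predicted length = 0.57 mm/year × 13268 years = 7562.8 mm.

7562.8 mm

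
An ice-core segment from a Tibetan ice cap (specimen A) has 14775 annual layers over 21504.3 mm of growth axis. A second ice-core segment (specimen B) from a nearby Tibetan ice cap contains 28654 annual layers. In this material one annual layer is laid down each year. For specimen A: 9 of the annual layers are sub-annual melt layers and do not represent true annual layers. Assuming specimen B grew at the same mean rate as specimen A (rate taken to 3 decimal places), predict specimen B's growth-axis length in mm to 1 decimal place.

Specimen A: after corrections the count is 14775 − 9 = 14766 annual layers.
A: Extension rate ≈ 21504.3 / 14766 = 1.456 mm/yr.
For B, 1.456 mm/year × 28654 years = 41720.2 mm.

41720.2 mm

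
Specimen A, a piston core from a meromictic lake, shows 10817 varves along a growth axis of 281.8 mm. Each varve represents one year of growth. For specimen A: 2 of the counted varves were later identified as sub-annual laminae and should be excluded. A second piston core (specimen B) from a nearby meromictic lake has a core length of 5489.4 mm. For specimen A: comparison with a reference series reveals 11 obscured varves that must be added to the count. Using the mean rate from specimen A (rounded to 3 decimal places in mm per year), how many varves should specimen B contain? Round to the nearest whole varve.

Specimen A: correcting the raw count gives 10817 − 2 + 11 = 10826 true varves.
A: 281.8 mm over 10826 years gives 281.8 / 10826 ≈ 0.026 mm per year.
For B, 5489.4 / 0.026 = 211130.77 years ≈ 211131 varves.

211131 varves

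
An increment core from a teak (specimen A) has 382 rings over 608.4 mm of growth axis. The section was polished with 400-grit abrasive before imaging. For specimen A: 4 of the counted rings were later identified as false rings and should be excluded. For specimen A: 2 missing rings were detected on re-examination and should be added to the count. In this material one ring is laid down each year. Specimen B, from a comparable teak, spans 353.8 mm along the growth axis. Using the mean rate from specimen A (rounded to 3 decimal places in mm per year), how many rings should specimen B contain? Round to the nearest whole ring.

221 rings

Specimen A: true ring count = 382 − 4 + 2 = 380.
A: Extension rate ≈ 608.4 / 380 = 1.601 mm per year.
For B, 353.8 / 1.601 = 220.99 years ≈ 221 rings.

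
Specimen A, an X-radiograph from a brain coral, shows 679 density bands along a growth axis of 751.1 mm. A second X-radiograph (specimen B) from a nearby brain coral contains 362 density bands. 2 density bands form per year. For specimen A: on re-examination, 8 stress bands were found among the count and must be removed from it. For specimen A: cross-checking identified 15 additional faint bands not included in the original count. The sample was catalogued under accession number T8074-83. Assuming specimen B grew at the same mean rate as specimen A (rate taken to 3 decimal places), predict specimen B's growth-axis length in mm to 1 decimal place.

Specimen A: true density band count = 679 − 8 + 15 = 686.
Specimen A: dividing by 2 density bands per year: 686 / 2 = 343 years.
A: 751.1 mm over 343 years gives 751.1 / 343 ≈ 2.190 mm/year.
Specimen B: 362 density bands at 2 per year is 362 / 2 = 181 years. For B, 2.190 mm/year × 181 years = 396.4 mm.

396.4 mm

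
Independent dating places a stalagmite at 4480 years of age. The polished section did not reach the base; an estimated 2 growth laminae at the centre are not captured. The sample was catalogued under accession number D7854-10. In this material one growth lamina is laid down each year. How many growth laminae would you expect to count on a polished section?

4478 growth laminae

At one growth lamina per year, 4480 years correspond to 4480 growth laminae.
Subtracting the 2 growth laminae not captured gives 4480 − 2 = 4478 growth laminae in the record.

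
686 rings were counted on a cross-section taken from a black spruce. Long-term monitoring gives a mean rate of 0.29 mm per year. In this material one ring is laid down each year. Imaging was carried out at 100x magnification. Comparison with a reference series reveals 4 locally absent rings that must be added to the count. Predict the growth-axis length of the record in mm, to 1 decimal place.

200.1 mm

True ring count = 686 + 4 = 690.
Predicted length = 0.29 mm/year × 690 years = 200.1 mm.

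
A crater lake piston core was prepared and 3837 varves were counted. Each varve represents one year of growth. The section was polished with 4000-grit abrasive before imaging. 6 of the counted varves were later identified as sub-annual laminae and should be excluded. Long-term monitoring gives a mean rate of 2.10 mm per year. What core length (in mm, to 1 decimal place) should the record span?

After corrections the count is 3837 − 6 = 3831 varves.
Predicted length = 2.10 mm/year × 3831 years = 8045.1 mm.

8045.1 mm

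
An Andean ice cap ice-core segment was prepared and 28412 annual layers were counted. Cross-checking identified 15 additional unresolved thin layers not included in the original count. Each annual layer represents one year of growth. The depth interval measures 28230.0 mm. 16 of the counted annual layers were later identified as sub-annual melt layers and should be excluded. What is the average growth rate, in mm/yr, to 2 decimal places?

After corrections the count is 28412 − 16 + 15 = 28411 annual layers.
Mean rate = 28230.0 mm / 28411 years ≈ 0.99 mm/yr.

0.99 mm/yr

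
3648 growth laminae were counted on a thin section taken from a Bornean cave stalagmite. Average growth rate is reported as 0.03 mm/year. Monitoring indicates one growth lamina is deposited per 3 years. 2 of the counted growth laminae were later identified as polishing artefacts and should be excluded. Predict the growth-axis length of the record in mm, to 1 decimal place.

328.1 mm

After corrections the count is 3648 − 2 = 3646 growth laminae.
Multiplying by 3 years per growth lamina: 3646 × 3 = 10938 years.
Predicted length = 0.03 mm/year × 10938 years = 328.1 mm.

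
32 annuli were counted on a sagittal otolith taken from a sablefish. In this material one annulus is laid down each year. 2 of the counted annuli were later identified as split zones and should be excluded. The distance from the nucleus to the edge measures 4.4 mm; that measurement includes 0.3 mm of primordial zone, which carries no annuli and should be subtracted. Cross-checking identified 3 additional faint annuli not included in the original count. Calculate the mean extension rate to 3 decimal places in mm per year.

0.124 mm per year

True annulus count = 32 − 2 + 3 = 33.
Net length = 4.4 − 0.3 = 4.1 mm.
Extension rate ≈ 4.1 / 33 = 0.124 mm per year.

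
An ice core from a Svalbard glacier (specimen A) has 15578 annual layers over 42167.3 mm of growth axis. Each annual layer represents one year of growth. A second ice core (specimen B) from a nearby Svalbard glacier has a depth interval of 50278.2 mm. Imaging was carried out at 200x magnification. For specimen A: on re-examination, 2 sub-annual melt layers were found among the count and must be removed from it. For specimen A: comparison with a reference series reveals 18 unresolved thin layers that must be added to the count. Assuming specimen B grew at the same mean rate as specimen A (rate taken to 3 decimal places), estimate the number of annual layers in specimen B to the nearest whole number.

18594 annual layers

Specimen A: true annual layer count = 15578 − 2 + 18 = 15594.
A: 42167.3 mm over 15594 years gives 42167.3 / 15594 ≈ 2.704 mm/yr.
Specimen B: 50278.2 mm / 2.704 mm per year = 18594.01 years ≈ 18594 annual layers.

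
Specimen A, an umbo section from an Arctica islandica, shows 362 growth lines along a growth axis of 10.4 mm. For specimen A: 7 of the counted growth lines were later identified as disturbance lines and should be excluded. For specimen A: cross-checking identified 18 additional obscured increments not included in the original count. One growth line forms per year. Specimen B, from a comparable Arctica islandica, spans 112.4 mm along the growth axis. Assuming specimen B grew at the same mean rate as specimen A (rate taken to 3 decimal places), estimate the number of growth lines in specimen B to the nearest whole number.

4014 growth lines

Specimen A: correcting the raw count gives 362 − 7 + 18 = 373 true growth lines.
A: Extension rate ≈ 10.4 / 373 = 0.028 mm/year.
Specimen B: 112.4 mm / 0.028 mm per year = 4014.29 years ≈ 4014 growth lines.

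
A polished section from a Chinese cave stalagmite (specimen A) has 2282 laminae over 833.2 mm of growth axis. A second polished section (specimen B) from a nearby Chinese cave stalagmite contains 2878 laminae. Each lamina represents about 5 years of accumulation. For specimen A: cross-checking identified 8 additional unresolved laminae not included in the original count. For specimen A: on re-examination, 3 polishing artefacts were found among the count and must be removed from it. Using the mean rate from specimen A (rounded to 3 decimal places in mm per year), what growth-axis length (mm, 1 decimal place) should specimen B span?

Specimen A: adjusted count: 2282 − 3 + 8 = 2287 laminae.
Specimen A: at 5 years per lamina, 2287 × 5 = 11435 years.
A: 833.2 mm over 11435 years gives 833.2 / 11435 ≈ 0.073 mm per year.
Specimen B: multiplying by 5 years per lamina: 2878 × 5 = 14390 years. Length of B = 0.073 × 14390 = 1050.5 mm.

1050.5 mm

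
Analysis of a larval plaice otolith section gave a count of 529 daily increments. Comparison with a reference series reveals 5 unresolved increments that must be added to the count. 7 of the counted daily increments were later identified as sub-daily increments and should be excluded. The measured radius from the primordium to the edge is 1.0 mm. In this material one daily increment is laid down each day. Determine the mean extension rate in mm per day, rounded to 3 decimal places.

After corrections the count is 529 − 7 + 5 = 527 daily increments.
1.0 mm over 527 days gives 1.0 / 527 ≈ 0.002 mm per day.

0.002 mm per day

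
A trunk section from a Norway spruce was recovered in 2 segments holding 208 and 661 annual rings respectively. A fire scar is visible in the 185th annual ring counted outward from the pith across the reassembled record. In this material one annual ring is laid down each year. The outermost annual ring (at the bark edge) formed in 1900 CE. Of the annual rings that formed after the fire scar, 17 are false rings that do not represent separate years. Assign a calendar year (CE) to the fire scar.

Total annual rings = 208 + 661 = 869.
869 − 185 = 684 annual rings lie beyond the fire scar toward the bark edge.
684 − 17 false = 667 true annual rings after the fire scar.
The annual ring at the bark edge is 1900 CE, so the fire scar dates to 1900 − 667 = 1233 CE.

1233 CE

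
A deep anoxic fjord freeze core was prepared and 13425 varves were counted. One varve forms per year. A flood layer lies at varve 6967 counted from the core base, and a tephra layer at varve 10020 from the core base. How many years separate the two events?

3053 years

Separation: 10020 − 6967 = 3053 varves.
One varve per year makes the interval 3053 years.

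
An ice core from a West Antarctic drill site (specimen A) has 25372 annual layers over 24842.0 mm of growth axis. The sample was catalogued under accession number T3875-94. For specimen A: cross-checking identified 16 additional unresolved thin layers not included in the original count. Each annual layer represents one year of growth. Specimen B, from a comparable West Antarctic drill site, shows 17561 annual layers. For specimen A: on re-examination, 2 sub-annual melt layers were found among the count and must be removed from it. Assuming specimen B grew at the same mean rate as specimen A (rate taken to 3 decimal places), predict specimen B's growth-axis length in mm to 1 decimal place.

17192.2 mm

Specimen A: correcting the raw count gives 25372 − 2 + 16 = 25386 true annual layers.
A: Mean rate = 24842.0 mm / 25386 years ≈ 0.979 mm per year.
For B, 0.979 mm/year × 17561 years = 17192.2 mm.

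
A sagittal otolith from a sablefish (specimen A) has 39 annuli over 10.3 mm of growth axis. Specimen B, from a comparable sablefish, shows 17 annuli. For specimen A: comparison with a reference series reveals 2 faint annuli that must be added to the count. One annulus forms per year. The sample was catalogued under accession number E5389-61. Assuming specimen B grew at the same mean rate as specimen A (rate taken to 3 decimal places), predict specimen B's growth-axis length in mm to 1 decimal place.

4.3 mm

Specimen A: after corrections the count is 39 + 2 = 41 annuli.
A: Extension rate ≈ 10.3 / 41 = 0.251 mm per year.
For B, 0.251 mm/year × 17 years = 4.3 mm.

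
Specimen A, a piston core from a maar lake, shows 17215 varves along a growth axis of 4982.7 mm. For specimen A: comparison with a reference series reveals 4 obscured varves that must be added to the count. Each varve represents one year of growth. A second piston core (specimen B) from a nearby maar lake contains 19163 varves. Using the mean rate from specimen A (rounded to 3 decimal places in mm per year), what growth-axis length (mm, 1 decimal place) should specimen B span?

5538.1 mm

Specimen A: true varve count = 17215 + 4 = 17219.
A: 4982.7 mm over 17219 years gives 4982.7 / 17219 ≈ 0.289 mm/year.
For B, 0.289 mm/year × 19163 years = 5538.1 mm.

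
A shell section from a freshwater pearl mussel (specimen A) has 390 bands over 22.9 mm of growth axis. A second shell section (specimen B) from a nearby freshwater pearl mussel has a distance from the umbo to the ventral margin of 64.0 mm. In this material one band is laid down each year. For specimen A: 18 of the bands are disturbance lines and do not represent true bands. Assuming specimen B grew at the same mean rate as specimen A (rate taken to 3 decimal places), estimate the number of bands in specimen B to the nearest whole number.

1032 bands

Specimen A: correcting the raw count gives 390 − 18 = 372 true bands.
A: Mean rate = 22.9 mm / 372 years ≈ 0.062 mm/year.
B spans 64.0 / 0.062 = 1032.26 years ≈ 1032 bands.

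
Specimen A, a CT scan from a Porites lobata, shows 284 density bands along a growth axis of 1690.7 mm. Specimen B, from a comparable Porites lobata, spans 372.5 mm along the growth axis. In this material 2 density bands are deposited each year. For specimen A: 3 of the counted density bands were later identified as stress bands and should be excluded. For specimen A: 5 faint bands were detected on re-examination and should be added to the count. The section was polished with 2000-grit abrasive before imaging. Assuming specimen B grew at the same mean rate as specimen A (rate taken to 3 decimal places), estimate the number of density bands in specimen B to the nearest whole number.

63 density bands

Specimen A: true density band count = 284 − 3 + 5 = 286.
Specimen A: with 2 density bands per year, 286 / 2 = 143 years.
A: 1690.7 mm over 143 years gives 1690.7 / 143 ≈ 11.823 mm per year.
B spans 372.5 / 11.823 = 31.51 years; at 2 density bands per year that is 31.51 × 2 ≈ 63 density bands.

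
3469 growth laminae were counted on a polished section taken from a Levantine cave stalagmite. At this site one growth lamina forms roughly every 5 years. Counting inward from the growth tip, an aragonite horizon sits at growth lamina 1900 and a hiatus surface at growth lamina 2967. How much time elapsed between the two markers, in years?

2967 − 1900 = 1067 growth laminae lie between the two events.
1067 growth laminae at 5 years each span 1067 × 5 = 5335 years.

5335 yr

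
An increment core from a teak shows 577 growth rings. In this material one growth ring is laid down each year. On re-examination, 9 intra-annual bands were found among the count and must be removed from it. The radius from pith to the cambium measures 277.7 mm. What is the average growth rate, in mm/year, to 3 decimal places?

True growth ring count = 577 − 9 = 568.
Extension rate ≈ 277.7 / 568 = 0.489 mm/year.

0.489 mm/year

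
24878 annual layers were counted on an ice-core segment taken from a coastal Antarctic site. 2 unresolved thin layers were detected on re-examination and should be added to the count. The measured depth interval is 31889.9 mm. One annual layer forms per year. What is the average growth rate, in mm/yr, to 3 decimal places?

Correcting the raw count gives 24878 + 2 = 24880 true annual layers.
Extension rate ≈ 31889.9 / 24880 = 1.282 mm/yr.

1.282 mm/yr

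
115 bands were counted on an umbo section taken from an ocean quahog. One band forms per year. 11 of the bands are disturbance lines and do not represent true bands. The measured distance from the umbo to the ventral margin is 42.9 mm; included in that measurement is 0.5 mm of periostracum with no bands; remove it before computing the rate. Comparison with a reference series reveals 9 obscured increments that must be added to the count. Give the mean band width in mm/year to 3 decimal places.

0.375 mm/year

Correcting the raw count gives 115 − 11 + 9 = 113 true bands.
Removing the 0.5 mm offcut leaves 42.9 − 0.5 = 42.4 mm.
Mean rate = 42.4 mm / 113 years ≈ 0.375 mm/year.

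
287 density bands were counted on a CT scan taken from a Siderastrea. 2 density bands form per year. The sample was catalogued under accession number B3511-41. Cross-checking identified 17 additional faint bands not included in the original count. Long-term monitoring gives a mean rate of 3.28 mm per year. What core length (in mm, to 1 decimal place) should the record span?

498.6 mm

After corrections the count is 287 + 17 = 304 density bands.
Dividing by 2 density bands per year: 304 / 2 = 152 years.
152 years at 3.28 mm/year gives 3.28 × 152 = 498.6 mm.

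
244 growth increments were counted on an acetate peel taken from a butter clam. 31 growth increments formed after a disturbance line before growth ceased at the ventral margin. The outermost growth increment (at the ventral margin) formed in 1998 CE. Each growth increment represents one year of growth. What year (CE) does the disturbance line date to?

1967 CE

There are 31 growth increments younger than the disturbance line.
The growth increment at the ventral margin is 1998 CE, so the disturbance line dates to 1998 − 31 = 1967 CE.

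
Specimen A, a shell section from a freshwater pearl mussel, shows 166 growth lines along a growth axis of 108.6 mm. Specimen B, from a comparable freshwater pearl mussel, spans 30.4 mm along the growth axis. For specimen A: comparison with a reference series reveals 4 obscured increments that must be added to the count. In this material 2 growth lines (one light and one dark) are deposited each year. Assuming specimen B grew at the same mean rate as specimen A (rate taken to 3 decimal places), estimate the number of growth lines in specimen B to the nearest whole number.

Specimen A: correcting the raw count gives 166 + 4 = 170 true growth lines.
Specimen A: dividing by 2 growth lines per year: 170 / 2 = 85 years.
A: Mean rate = 108.6 mm / 85 years ≈ 1.278 mm per year.
B spans 30.4 / 1.278 = 23.79 years; at 2 growth lines per year that is 23.79 × 2 ≈ 48 growth lines.

48 growth lines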